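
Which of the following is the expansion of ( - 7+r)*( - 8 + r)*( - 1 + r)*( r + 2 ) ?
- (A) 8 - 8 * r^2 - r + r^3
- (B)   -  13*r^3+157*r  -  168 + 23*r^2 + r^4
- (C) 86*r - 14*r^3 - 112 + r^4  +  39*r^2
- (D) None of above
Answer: C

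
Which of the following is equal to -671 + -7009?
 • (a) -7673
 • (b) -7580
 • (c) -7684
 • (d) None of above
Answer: d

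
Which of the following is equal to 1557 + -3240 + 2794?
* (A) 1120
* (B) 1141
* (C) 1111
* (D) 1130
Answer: C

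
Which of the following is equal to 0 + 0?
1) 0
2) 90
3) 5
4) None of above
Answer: 1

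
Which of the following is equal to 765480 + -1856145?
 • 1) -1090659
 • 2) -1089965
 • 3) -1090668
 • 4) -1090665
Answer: 4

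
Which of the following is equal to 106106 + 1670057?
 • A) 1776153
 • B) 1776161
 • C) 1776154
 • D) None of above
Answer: D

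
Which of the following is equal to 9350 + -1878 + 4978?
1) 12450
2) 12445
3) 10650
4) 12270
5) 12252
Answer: 1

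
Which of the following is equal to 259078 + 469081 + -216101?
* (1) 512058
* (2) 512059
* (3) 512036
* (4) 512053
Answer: 1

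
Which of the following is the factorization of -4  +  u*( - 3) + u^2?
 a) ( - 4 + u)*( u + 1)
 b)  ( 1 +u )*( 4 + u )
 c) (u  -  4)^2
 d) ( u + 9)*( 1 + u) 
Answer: a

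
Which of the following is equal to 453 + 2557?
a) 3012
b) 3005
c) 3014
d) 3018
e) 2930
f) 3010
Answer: f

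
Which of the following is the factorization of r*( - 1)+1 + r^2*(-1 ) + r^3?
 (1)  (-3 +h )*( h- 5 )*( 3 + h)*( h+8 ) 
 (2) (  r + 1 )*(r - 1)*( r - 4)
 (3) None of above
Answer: 3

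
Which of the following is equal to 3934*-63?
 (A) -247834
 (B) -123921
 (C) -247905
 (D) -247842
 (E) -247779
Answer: D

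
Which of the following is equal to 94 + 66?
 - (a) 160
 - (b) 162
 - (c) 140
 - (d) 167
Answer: a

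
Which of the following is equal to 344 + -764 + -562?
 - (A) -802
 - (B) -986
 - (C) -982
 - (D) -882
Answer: C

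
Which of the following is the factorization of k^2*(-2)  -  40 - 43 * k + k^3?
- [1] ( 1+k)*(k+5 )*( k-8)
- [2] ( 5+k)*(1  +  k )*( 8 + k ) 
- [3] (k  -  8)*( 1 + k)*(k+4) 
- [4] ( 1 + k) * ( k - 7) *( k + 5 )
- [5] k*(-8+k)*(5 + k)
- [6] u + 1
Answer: 1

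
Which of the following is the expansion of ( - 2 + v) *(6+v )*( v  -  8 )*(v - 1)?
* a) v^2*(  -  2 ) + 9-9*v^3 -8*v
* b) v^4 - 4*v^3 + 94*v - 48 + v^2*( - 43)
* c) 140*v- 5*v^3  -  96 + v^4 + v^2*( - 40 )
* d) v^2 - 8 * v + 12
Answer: c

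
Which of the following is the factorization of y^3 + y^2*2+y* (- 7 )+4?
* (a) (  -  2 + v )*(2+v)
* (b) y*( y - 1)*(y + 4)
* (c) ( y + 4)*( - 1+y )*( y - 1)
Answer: c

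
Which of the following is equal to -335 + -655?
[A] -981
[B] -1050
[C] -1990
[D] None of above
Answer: D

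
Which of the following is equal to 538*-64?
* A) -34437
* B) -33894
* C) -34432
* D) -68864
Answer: C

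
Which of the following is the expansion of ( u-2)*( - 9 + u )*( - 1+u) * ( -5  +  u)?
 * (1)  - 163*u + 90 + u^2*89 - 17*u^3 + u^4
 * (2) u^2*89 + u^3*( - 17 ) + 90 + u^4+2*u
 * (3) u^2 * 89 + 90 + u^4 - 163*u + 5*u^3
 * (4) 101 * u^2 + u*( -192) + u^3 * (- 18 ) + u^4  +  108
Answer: 1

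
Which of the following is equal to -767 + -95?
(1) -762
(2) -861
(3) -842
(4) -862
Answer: 4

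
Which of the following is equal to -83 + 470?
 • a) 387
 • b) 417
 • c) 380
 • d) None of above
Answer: a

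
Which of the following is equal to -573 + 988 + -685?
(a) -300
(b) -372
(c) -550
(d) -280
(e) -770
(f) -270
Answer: f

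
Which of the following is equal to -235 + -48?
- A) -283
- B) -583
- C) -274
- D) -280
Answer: A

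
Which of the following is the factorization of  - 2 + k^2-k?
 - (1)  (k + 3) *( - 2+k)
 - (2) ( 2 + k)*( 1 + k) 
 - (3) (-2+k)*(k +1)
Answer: 3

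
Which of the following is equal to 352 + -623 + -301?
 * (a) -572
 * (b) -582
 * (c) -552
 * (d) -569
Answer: a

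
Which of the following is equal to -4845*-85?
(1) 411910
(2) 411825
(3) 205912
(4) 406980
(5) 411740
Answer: 2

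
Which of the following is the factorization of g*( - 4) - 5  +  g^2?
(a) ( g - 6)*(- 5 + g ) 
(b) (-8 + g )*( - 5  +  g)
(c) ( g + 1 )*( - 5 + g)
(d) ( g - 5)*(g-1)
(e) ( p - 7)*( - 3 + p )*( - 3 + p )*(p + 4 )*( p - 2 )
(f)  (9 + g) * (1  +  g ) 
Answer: c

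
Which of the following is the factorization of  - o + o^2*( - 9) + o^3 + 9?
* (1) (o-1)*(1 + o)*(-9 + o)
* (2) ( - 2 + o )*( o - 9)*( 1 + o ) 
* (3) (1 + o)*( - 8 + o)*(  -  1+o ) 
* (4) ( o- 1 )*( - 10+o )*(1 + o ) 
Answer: 1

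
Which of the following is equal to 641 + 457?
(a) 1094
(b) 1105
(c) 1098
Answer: c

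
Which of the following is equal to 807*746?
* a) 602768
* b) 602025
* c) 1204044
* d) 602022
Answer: d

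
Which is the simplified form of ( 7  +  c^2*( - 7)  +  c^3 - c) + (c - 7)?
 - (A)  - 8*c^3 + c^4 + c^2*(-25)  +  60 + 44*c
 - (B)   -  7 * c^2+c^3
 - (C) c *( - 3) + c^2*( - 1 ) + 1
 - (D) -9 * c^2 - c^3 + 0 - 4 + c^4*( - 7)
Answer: B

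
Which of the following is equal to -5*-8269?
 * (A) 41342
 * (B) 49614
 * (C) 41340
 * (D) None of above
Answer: D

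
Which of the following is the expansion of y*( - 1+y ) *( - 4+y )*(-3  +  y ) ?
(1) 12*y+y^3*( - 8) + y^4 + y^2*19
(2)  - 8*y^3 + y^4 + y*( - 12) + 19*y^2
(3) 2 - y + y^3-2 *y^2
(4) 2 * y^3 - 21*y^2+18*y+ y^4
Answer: 2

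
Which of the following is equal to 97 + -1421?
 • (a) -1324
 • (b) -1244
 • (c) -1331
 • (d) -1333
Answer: a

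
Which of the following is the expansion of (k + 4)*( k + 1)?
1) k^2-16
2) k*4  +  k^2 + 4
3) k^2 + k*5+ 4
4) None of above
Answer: 3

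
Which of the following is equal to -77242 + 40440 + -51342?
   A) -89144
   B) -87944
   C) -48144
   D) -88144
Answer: D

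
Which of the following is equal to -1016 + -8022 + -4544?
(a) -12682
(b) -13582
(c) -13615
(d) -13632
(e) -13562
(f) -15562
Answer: b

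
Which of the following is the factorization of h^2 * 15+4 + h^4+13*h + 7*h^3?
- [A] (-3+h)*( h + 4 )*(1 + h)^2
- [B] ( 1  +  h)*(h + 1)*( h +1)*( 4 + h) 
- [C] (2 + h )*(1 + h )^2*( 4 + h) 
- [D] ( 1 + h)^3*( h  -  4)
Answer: B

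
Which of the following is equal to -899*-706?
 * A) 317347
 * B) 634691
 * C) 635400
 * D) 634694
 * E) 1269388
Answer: D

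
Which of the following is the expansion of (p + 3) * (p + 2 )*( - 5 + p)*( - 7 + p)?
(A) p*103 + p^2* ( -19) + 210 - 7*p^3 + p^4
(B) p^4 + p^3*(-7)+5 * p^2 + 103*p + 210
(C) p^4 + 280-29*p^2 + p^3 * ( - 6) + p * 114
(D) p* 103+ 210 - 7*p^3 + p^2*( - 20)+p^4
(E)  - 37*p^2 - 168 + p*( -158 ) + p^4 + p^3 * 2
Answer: A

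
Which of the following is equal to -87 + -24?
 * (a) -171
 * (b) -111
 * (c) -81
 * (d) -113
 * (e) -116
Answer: b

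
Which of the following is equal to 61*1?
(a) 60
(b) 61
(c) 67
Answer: b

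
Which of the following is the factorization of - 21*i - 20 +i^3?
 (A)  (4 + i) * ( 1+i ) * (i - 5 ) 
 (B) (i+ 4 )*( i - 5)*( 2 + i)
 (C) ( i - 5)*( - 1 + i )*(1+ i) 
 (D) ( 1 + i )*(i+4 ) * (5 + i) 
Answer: A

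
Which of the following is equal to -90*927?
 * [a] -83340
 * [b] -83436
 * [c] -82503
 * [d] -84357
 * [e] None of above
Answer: e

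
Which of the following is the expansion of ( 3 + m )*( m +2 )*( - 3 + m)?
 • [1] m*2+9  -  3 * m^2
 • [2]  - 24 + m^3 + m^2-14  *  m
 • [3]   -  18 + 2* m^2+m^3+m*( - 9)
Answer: 3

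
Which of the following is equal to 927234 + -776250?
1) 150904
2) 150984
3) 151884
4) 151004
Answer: 2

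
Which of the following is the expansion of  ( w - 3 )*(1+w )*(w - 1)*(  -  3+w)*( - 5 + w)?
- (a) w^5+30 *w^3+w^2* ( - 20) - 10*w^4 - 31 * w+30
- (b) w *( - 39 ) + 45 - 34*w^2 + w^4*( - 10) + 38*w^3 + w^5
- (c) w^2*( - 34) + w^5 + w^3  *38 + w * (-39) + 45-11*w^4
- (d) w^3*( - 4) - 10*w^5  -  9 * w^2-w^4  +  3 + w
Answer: c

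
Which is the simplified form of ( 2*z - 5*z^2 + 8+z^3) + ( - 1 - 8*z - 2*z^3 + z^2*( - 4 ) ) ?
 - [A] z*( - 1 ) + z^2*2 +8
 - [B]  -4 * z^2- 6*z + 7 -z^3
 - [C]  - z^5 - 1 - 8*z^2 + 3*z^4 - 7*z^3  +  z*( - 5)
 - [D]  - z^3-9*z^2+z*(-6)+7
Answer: D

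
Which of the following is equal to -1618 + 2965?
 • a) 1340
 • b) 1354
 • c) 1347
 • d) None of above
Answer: c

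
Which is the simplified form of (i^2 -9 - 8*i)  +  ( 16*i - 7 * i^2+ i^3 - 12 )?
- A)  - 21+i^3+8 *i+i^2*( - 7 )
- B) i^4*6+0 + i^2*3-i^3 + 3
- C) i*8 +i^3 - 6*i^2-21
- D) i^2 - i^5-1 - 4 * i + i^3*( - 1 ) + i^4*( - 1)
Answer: C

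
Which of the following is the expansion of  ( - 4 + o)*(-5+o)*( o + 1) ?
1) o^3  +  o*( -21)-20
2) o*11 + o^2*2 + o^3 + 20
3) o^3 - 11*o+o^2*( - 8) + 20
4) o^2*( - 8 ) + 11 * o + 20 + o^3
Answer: 4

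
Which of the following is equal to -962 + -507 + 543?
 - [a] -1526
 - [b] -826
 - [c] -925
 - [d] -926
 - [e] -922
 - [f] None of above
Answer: d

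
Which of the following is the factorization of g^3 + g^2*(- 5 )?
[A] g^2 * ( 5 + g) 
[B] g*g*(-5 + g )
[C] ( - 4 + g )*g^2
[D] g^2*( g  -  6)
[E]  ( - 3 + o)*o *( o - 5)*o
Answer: B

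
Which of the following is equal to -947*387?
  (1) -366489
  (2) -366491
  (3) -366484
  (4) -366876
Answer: 1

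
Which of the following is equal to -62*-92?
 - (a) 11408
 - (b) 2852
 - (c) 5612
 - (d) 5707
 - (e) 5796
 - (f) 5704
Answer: f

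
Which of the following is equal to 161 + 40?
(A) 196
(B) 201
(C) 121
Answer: B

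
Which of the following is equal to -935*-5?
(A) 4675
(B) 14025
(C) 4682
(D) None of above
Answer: A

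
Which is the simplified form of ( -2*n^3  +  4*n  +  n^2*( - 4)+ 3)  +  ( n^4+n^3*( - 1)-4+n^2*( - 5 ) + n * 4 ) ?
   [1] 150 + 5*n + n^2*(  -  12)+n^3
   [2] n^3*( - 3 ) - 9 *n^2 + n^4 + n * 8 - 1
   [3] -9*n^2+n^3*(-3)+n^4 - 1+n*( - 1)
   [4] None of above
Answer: 2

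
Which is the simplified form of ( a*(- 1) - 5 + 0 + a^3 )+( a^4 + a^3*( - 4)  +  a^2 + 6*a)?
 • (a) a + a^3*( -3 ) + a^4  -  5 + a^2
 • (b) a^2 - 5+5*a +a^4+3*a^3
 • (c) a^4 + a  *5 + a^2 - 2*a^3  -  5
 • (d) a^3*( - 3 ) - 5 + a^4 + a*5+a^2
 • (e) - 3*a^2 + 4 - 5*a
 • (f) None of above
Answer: d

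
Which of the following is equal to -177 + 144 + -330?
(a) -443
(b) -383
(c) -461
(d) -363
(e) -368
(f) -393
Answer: d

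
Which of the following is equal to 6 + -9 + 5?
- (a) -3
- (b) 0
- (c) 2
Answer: c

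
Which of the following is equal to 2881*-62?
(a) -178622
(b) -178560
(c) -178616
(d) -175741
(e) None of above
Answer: a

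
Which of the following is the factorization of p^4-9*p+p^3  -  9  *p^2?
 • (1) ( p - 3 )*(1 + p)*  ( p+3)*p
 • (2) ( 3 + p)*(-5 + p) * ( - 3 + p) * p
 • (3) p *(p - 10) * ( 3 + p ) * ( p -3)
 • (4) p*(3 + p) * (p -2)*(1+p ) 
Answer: 1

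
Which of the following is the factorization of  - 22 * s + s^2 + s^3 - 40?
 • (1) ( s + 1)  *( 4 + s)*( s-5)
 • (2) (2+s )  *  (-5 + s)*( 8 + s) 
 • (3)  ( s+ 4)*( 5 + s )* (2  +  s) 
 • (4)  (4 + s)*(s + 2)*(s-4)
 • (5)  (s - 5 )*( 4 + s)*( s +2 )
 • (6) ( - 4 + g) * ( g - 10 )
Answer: 5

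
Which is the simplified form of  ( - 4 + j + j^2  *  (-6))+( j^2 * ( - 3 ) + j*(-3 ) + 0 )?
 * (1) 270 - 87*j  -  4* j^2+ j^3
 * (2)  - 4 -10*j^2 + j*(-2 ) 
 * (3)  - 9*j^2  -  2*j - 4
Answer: 3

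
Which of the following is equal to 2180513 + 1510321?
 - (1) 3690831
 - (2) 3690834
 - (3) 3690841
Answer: 2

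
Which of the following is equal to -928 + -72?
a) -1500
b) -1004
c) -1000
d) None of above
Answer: c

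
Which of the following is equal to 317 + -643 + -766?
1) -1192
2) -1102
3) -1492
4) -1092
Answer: 4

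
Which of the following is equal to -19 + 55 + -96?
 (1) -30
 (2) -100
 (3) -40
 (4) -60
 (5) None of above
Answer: 4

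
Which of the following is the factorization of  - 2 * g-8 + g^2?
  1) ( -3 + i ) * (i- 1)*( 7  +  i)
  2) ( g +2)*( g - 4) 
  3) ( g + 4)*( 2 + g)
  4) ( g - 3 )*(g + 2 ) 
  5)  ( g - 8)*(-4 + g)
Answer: 2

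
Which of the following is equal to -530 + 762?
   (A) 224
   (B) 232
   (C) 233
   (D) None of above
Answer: B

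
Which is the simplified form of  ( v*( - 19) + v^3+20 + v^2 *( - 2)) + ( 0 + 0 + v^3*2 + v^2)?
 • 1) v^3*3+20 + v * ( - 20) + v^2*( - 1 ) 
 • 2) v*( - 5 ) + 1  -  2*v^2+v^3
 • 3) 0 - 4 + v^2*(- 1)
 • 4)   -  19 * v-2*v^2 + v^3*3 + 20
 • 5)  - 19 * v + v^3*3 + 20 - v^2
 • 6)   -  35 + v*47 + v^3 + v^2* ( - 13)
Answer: 5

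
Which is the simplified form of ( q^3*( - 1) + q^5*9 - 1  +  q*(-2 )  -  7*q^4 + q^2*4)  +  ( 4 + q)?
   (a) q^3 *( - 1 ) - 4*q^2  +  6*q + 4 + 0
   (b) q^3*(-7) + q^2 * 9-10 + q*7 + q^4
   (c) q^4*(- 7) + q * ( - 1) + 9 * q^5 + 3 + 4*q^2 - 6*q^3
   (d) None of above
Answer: d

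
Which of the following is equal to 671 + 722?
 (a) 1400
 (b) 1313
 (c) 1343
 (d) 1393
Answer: d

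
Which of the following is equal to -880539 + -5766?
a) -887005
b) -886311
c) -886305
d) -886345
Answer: c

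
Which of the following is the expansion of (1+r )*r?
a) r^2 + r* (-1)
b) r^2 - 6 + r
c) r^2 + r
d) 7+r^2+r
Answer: c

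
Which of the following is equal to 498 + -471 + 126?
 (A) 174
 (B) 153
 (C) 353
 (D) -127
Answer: B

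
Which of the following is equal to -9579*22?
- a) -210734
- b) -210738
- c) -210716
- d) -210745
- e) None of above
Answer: b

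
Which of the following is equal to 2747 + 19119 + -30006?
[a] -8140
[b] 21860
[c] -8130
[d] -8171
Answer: a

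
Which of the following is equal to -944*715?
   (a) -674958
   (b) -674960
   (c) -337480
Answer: b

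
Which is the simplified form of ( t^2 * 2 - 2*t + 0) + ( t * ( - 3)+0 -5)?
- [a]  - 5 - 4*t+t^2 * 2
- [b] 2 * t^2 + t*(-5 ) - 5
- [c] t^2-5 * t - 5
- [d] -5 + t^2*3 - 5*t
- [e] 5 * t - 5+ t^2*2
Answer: b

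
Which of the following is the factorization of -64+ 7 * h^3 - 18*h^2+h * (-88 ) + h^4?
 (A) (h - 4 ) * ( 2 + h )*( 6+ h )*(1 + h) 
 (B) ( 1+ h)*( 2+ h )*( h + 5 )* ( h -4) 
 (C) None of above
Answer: C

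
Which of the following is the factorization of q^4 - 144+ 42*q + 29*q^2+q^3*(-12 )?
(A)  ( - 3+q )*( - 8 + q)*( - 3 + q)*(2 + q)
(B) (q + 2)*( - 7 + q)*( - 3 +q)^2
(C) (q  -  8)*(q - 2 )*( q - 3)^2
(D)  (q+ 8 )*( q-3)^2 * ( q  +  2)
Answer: A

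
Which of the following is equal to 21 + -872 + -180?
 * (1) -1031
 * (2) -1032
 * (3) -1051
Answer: 1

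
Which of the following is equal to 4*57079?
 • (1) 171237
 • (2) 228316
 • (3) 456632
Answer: 2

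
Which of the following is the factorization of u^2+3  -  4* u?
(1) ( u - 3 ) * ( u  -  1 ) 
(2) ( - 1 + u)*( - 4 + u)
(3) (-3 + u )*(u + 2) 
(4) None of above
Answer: 1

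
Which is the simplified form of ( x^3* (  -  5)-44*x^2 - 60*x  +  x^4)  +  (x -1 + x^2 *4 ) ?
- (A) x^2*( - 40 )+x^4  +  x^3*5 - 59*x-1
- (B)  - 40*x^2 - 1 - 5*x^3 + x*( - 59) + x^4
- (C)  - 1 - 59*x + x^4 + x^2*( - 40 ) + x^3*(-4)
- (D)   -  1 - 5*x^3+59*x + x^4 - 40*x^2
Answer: B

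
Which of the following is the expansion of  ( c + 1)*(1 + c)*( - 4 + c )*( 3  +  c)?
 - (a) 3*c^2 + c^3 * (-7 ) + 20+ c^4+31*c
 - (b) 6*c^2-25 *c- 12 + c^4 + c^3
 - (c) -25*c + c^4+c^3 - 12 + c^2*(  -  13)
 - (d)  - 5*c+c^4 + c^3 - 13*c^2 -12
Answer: c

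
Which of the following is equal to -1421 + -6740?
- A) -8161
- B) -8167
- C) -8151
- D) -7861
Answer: A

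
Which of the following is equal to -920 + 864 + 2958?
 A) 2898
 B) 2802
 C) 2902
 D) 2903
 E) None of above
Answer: C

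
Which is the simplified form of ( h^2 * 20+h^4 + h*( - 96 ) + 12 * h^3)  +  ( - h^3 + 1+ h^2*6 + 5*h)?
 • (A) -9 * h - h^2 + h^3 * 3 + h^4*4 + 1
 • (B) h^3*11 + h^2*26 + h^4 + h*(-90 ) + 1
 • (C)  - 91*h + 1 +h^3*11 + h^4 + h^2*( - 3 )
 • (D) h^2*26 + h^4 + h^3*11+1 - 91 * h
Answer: D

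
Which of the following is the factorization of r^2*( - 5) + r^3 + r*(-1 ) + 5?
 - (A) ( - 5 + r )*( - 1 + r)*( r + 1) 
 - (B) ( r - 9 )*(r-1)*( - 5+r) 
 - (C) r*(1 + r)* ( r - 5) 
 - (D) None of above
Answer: A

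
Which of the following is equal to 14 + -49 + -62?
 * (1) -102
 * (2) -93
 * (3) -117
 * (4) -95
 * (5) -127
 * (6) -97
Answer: 6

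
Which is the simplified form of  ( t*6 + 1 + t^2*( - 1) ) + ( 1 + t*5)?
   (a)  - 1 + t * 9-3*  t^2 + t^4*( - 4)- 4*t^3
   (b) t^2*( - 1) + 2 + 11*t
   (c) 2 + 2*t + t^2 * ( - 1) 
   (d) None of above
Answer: b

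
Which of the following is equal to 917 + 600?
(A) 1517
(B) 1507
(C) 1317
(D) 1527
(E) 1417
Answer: A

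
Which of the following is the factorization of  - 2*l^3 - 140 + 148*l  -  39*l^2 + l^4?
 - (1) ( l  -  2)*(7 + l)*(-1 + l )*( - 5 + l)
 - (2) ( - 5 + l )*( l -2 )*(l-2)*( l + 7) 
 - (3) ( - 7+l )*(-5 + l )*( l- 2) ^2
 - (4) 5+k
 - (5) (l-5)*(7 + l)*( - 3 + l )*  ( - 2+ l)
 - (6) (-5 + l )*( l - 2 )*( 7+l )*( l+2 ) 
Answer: 2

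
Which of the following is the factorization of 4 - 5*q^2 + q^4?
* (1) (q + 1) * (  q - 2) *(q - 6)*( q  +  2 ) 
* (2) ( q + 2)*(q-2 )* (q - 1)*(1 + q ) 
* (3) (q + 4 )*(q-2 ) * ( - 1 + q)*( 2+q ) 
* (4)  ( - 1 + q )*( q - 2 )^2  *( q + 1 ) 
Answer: 2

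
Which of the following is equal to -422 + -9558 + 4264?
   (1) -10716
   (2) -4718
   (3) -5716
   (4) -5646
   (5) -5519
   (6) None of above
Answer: 3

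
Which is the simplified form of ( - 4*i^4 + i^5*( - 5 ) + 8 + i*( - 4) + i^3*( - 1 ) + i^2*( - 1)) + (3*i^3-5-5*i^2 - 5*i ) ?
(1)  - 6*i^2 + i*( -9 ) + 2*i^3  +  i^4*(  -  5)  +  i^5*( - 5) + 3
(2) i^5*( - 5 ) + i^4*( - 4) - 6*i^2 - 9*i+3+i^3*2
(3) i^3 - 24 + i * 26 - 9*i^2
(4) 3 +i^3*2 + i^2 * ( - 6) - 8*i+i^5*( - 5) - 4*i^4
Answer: 2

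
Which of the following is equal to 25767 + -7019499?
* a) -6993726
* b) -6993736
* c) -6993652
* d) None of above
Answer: d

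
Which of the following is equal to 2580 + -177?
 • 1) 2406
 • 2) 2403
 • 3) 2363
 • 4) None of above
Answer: 2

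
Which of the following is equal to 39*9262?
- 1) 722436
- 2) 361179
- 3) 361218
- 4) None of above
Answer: 3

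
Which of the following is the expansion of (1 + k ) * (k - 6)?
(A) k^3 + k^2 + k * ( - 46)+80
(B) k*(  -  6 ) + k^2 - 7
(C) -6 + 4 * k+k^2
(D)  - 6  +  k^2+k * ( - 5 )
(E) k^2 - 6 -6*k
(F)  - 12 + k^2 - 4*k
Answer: D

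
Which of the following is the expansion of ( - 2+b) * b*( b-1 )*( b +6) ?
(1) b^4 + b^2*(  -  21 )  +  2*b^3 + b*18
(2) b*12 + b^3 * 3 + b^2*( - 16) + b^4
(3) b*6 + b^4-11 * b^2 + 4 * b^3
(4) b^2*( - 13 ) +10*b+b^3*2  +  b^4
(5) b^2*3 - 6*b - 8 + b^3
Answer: 2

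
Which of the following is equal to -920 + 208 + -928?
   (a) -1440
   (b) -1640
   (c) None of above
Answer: b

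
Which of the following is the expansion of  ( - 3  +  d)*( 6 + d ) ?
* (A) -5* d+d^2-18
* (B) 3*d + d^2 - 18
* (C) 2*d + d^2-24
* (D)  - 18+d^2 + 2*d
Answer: B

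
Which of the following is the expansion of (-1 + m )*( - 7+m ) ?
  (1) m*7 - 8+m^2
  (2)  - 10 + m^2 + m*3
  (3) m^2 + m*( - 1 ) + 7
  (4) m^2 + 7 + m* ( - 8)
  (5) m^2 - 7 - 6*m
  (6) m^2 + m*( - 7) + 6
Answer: 4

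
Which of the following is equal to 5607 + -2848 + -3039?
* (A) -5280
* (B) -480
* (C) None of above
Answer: C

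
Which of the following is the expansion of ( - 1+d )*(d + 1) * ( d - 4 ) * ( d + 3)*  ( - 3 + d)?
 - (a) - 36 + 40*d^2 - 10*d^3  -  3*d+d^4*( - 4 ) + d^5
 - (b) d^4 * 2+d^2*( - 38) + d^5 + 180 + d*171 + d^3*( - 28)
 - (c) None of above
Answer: c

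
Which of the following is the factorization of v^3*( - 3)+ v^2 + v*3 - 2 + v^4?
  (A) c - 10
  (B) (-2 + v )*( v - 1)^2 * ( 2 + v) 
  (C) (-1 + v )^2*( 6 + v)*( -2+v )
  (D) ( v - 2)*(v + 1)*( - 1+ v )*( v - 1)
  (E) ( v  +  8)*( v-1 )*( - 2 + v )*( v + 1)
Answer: D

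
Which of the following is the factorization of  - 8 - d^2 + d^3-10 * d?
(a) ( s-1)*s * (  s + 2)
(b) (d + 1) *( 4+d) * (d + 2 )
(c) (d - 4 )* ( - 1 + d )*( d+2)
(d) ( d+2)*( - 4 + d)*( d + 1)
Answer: d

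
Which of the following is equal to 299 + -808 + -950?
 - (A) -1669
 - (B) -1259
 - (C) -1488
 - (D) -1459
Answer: D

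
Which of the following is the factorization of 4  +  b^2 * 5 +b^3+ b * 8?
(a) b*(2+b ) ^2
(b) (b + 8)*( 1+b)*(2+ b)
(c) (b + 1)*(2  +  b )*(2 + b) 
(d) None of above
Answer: c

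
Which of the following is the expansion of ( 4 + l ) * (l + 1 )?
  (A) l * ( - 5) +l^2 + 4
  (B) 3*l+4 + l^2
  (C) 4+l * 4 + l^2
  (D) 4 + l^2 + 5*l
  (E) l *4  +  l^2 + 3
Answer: D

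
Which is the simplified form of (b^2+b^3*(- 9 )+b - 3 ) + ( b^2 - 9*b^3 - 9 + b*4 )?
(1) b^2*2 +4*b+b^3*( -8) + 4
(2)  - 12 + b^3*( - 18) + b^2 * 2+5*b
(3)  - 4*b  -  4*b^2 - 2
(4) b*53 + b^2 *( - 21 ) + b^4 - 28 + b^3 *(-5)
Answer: 2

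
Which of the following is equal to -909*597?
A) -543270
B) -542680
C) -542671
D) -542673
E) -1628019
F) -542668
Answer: D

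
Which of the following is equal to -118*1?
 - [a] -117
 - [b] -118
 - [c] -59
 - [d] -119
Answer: b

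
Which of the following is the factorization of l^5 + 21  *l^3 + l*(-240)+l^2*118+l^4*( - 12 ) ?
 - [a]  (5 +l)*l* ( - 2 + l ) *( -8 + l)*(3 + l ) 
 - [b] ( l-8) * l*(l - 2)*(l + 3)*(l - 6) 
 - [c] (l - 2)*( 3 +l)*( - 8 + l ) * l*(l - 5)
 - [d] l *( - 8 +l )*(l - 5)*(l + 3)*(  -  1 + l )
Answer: c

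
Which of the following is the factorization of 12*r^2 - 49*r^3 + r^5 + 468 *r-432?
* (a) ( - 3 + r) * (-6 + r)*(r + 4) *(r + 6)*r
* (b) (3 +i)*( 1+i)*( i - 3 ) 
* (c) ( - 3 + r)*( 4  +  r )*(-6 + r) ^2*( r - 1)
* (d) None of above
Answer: d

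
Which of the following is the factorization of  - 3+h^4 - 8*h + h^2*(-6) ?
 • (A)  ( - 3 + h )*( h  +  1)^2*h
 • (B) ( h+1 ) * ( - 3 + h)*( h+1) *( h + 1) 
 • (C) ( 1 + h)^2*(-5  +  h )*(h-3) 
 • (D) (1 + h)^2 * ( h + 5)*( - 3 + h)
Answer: B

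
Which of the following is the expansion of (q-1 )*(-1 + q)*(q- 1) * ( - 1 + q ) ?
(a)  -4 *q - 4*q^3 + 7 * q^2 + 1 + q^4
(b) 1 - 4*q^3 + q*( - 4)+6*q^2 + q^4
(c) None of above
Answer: b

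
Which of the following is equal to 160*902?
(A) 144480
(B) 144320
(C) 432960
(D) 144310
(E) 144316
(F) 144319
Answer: B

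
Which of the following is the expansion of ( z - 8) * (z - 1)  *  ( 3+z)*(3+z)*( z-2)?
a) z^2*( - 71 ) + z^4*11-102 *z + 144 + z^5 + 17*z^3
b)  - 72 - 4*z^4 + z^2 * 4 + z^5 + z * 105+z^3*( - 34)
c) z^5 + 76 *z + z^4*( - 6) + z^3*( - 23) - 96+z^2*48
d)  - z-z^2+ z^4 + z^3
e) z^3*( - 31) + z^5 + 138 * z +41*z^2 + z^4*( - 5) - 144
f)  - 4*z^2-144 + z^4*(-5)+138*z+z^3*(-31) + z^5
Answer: e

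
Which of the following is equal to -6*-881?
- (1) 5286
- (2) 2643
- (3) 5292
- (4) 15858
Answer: 1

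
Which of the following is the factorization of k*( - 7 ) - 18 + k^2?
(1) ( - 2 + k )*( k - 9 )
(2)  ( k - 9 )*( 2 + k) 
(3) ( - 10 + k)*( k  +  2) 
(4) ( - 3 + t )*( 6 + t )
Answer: 2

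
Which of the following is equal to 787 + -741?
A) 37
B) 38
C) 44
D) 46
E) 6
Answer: D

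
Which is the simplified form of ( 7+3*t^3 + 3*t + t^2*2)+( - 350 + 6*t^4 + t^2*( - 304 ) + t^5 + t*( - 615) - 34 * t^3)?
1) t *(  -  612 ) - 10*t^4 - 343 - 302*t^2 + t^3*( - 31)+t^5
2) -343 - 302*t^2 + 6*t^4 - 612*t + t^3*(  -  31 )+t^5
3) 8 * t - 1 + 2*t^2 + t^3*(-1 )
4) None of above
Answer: 2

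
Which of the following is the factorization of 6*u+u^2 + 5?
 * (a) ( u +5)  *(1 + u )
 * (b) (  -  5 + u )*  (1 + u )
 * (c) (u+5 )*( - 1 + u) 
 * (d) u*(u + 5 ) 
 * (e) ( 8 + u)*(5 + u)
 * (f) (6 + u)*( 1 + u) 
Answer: a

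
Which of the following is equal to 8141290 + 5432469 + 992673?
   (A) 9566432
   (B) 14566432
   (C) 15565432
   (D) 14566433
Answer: B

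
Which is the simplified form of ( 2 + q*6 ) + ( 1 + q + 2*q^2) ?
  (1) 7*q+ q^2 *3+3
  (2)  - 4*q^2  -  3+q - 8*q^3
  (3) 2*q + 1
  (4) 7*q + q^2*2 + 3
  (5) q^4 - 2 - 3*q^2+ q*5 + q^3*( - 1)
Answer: 4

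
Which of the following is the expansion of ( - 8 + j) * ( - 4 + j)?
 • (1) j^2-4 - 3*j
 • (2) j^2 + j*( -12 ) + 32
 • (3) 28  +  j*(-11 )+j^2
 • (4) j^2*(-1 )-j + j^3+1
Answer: 2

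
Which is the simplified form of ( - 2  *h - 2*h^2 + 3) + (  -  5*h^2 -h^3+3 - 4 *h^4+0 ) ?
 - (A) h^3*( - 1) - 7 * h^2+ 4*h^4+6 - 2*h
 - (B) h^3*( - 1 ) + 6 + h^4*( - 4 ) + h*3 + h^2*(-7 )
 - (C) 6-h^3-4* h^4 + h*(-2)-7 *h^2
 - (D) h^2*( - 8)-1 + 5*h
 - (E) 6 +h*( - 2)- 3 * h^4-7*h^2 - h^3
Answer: C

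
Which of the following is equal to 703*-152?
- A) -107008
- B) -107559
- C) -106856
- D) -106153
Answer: C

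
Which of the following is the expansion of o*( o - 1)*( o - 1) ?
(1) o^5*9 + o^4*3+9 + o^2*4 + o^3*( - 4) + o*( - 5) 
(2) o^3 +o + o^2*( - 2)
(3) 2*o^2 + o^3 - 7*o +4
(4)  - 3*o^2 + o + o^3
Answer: 2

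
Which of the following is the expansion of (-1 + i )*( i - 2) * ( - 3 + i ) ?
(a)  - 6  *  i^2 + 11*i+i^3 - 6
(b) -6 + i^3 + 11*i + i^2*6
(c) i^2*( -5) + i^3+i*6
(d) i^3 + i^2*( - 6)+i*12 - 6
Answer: a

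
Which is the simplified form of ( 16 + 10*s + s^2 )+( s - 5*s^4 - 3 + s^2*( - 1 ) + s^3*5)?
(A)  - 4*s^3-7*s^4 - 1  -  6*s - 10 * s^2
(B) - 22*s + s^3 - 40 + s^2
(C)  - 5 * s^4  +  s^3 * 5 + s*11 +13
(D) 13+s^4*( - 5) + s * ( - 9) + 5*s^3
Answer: C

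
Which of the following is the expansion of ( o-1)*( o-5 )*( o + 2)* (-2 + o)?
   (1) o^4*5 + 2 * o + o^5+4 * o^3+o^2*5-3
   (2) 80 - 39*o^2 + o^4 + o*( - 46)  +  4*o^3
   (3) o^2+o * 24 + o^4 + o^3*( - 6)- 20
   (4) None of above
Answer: 3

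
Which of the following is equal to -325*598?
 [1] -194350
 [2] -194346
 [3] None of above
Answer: 1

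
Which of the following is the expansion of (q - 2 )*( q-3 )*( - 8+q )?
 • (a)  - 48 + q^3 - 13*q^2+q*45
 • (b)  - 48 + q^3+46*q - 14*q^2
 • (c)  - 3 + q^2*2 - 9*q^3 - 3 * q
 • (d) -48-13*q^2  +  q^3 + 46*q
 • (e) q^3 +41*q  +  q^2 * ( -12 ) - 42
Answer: d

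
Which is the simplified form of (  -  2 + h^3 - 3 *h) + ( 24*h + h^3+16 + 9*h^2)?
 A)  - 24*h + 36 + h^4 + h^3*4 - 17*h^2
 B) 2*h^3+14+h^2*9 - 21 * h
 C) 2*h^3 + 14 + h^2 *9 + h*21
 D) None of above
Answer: C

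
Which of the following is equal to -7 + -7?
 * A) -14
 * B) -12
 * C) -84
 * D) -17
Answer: A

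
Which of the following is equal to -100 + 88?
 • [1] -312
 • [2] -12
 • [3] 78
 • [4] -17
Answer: 2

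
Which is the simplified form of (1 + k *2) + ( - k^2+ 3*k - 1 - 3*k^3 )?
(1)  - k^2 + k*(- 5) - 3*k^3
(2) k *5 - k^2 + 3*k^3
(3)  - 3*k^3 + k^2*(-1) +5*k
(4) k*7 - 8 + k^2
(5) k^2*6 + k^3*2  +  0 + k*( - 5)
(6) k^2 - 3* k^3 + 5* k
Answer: 3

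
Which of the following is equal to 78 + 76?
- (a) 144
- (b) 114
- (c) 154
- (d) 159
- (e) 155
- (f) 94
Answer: c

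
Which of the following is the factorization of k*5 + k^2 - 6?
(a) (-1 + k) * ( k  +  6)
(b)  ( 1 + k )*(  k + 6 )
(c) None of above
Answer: a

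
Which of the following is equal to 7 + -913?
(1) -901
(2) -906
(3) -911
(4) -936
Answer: 2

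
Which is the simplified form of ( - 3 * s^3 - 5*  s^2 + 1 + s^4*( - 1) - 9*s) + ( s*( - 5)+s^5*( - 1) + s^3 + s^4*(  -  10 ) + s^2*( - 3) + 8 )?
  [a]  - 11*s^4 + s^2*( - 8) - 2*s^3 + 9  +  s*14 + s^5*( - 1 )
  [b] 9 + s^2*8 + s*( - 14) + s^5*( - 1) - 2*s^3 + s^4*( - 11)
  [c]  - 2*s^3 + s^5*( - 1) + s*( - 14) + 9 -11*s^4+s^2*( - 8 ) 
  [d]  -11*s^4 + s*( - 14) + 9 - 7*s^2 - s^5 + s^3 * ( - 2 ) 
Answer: c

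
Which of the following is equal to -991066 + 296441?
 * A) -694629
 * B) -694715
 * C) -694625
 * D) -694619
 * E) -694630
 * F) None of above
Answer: C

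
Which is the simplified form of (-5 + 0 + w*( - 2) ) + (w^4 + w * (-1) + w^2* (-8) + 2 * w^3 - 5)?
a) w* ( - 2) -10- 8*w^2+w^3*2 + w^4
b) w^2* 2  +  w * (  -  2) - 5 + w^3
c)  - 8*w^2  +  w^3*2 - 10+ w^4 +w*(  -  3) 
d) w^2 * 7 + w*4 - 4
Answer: c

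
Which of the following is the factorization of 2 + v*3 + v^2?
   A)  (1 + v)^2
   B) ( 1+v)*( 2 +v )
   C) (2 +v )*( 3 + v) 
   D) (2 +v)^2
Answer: B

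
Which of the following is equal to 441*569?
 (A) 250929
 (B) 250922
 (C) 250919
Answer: A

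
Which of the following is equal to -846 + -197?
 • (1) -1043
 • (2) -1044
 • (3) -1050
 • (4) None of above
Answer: 1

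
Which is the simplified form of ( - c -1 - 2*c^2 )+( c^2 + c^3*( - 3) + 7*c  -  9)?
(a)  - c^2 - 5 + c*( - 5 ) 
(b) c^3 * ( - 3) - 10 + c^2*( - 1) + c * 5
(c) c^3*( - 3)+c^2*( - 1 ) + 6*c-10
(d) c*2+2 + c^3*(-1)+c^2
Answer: c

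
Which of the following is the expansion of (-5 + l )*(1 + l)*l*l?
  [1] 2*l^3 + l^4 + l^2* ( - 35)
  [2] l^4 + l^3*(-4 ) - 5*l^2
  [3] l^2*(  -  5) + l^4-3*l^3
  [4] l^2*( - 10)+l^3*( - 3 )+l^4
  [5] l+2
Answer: 2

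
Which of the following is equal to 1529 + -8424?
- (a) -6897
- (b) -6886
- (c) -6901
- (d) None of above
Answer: d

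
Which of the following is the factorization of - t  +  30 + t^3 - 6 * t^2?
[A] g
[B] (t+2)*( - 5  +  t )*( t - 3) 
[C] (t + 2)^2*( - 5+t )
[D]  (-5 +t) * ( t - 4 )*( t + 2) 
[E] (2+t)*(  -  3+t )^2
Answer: B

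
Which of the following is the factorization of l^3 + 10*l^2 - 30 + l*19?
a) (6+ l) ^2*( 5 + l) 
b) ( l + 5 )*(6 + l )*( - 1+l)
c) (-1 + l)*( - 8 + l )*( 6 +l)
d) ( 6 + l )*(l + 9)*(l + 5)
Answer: b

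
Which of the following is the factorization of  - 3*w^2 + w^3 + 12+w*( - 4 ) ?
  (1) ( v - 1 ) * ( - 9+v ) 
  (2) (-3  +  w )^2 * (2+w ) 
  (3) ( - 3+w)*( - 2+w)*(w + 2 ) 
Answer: 3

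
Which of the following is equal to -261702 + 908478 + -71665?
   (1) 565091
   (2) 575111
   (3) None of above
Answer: 2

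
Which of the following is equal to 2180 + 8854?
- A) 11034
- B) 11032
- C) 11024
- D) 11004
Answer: A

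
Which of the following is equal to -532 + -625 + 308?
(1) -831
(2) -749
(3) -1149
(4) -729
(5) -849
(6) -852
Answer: 5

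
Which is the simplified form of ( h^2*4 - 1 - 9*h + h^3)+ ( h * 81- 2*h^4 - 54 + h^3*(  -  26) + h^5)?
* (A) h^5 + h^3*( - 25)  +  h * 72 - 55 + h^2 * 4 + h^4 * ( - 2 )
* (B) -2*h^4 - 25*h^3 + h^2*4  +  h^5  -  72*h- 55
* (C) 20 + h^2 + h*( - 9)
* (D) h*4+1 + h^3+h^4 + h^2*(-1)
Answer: A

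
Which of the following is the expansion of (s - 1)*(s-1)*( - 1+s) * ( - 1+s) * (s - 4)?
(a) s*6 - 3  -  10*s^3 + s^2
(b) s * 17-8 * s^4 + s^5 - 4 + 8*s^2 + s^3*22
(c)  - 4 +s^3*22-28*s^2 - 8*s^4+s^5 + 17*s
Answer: c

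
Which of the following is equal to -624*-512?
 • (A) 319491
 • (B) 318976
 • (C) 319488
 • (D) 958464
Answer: C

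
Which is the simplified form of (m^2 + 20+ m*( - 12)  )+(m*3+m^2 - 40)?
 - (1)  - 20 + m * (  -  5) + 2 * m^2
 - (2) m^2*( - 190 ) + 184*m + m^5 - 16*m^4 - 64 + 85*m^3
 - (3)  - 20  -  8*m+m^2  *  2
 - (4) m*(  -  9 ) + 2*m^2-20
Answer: 4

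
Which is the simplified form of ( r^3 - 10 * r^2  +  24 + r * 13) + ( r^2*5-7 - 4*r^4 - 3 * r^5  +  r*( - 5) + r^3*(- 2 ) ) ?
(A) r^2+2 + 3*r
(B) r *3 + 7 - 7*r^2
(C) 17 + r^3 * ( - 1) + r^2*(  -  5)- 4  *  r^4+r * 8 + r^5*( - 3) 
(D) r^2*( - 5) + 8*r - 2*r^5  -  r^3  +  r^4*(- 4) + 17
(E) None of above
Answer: C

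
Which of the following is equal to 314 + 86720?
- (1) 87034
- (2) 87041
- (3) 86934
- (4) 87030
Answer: 1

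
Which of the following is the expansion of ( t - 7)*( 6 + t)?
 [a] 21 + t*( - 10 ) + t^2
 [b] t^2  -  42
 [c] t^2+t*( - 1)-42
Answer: c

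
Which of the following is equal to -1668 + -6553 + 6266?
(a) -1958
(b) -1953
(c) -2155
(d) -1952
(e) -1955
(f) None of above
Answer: e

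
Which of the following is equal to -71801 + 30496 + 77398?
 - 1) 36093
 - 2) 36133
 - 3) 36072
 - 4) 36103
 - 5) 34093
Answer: 1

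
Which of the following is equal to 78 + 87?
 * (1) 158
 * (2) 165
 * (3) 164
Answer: 2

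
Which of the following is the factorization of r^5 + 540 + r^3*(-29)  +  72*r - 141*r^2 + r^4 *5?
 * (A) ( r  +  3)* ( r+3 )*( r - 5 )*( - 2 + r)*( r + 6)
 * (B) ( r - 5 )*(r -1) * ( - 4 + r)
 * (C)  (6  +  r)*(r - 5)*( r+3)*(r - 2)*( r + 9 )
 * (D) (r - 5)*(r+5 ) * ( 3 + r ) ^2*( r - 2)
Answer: A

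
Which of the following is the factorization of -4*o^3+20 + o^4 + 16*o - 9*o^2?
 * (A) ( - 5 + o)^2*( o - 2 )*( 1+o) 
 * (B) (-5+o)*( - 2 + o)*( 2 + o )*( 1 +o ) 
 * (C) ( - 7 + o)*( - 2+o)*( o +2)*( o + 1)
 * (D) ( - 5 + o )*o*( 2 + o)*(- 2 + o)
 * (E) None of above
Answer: B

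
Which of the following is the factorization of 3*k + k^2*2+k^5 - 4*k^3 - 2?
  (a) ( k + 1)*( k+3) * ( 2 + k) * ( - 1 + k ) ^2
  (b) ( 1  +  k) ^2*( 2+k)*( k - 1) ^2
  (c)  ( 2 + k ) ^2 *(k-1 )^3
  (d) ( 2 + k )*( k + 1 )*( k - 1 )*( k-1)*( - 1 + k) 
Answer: d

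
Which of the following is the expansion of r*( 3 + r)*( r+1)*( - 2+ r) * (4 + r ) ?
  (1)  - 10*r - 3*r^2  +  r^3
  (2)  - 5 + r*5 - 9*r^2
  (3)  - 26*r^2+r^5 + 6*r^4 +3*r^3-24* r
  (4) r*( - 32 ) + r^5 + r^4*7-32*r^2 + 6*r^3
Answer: 3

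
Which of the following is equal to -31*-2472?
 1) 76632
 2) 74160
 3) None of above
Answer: 1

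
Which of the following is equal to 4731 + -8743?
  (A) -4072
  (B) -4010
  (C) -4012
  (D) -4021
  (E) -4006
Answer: C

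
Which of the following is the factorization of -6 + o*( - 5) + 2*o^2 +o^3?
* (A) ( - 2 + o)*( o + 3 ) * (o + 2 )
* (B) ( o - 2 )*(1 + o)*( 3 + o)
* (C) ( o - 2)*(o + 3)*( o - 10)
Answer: B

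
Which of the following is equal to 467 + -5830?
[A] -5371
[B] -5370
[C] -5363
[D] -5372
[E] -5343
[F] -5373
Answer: C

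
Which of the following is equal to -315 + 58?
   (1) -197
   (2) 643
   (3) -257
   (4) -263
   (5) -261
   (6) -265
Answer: 3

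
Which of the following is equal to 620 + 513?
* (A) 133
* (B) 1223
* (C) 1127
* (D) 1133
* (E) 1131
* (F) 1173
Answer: D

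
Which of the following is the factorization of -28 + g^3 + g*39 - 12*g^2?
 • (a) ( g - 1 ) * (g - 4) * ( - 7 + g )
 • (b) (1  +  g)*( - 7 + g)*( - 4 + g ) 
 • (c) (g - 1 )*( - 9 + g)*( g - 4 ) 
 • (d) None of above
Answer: a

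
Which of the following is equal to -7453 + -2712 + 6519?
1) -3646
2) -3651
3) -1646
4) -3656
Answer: 1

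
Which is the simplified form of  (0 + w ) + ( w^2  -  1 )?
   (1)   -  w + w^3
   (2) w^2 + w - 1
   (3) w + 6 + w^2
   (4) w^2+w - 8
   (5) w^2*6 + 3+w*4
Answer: 2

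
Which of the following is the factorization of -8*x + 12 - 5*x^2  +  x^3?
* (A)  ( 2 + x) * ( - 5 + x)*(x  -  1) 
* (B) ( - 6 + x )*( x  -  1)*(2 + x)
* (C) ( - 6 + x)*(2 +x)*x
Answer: B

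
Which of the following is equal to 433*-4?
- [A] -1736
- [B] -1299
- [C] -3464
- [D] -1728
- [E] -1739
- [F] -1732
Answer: F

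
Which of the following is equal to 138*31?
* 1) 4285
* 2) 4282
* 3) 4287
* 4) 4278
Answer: 4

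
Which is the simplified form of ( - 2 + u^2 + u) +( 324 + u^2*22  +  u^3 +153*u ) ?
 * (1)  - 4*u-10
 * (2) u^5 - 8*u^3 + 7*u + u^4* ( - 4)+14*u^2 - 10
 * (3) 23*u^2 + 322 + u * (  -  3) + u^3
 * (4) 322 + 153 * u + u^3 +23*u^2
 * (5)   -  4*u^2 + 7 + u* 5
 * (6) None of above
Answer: 6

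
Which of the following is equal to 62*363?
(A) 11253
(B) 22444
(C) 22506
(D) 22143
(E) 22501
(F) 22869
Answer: C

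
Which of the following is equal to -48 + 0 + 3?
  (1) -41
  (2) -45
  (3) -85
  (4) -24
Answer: 2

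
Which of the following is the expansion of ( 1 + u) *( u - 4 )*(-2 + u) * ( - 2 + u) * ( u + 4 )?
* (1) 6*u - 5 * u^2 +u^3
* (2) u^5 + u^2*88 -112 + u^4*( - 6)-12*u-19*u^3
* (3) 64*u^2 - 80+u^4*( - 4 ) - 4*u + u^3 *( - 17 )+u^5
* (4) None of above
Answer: 4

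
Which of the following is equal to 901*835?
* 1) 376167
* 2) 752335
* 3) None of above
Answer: 2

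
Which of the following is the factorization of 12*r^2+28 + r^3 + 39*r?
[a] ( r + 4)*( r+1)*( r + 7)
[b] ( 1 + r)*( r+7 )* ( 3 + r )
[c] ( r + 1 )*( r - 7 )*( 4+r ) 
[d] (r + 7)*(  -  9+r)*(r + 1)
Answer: a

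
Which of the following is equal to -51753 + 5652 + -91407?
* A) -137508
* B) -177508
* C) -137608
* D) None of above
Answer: A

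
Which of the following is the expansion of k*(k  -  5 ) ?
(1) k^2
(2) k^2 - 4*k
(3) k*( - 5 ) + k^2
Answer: 3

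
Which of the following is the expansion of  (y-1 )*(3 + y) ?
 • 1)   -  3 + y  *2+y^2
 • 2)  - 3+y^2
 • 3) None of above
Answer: 1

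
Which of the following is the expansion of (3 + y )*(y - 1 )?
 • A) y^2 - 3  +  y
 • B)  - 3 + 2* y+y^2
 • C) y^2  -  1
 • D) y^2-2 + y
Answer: B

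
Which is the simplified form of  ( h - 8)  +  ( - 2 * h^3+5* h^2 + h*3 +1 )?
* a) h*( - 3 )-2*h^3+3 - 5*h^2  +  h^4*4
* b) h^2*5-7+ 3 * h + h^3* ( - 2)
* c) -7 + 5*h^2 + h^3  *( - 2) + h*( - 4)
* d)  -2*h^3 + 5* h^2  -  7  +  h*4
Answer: d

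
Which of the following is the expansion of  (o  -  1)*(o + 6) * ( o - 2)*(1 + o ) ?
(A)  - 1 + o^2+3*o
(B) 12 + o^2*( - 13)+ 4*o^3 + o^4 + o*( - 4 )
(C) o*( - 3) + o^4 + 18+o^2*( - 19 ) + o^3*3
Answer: B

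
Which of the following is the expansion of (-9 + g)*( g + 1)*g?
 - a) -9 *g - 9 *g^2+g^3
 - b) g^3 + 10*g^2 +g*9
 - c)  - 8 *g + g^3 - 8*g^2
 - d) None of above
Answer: d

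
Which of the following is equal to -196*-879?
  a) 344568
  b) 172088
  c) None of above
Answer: c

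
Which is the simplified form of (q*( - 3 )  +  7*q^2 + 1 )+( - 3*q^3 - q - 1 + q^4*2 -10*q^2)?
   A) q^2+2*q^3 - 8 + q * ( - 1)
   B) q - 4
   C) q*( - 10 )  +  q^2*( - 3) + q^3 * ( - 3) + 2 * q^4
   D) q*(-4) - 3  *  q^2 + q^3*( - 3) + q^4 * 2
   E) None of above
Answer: D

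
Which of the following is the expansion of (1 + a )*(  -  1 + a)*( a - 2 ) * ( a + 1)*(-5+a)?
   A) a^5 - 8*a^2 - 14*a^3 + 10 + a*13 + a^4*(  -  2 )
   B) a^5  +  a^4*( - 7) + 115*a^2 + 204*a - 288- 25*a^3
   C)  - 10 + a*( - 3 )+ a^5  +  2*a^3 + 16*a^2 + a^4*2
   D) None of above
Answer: D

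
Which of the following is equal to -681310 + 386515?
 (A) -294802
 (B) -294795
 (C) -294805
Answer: B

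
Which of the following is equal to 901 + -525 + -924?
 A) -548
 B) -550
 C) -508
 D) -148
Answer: A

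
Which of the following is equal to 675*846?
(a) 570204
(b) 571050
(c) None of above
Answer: b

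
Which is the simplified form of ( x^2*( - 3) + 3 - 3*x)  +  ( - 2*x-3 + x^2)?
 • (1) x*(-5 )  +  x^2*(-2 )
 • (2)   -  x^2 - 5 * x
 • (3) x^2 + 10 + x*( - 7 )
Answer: 1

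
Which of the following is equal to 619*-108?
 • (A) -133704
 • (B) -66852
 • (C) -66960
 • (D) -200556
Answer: B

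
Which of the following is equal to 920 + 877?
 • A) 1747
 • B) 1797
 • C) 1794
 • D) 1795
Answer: B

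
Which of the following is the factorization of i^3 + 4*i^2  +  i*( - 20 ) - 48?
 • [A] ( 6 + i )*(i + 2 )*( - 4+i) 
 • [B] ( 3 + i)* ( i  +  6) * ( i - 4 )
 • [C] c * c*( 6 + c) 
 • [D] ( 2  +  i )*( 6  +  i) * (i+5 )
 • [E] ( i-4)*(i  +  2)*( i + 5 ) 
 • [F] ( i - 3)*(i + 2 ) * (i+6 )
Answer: A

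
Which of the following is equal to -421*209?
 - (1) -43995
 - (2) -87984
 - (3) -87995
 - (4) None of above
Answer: 4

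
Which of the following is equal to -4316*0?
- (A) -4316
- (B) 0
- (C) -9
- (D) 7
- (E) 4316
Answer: B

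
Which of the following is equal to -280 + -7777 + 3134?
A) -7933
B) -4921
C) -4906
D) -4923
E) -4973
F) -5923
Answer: D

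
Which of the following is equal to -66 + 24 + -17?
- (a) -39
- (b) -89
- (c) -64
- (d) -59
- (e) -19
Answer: d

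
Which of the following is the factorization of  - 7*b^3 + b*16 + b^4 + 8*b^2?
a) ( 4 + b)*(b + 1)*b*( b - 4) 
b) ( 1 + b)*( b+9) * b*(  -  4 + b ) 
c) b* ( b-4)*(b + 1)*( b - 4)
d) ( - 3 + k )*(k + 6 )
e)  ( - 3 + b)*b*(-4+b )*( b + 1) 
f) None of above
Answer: c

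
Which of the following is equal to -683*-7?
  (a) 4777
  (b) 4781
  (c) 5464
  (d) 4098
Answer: b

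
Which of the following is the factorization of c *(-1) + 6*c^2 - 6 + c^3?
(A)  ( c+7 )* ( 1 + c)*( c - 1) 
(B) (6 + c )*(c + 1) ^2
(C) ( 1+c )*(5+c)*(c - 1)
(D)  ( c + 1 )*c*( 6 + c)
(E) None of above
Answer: E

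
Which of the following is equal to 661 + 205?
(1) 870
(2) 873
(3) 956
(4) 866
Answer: 4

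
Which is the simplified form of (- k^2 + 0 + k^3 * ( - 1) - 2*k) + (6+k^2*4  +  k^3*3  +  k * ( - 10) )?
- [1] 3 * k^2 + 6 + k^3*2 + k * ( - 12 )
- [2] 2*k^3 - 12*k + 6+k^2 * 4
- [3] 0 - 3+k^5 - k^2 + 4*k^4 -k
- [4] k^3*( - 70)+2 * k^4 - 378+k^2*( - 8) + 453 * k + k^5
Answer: 1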